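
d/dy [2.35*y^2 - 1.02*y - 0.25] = 4.7*y - 1.02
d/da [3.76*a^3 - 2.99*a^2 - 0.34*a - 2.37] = 11.28*a^2 - 5.98*a - 0.34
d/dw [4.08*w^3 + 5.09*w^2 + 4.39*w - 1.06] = 12.24*w^2 + 10.18*w + 4.39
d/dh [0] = 0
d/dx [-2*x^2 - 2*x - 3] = -4*x - 2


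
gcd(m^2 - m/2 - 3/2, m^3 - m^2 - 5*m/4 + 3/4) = m^2 - m/2 - 3/2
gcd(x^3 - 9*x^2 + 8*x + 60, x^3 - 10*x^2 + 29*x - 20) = x - 5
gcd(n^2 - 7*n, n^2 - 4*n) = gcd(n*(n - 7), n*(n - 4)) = n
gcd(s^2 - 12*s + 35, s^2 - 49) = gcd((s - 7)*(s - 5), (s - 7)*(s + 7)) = s - 7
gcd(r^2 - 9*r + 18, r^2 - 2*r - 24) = r - 6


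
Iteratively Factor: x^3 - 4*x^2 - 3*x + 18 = (x + 2)*(x^2 - 6*x + 9) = (x - 3)*(x + 2)*(x - 3)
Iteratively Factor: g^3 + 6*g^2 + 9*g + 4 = (g + 4)*(g^2 + 2*g + 1) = (g + 1)*(g + 4)*(g + 1)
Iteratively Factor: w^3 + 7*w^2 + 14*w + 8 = (w + 1)*(w^2 + 6*w + 8) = (w + 1)*(w + 4)*(w + 2)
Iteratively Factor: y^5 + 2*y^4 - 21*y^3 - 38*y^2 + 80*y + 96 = (y - 4)*(y^4 + 6*y^3 + 3*y^2 - 26*y - 24) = (y - 4)*(y - 2)*(y^3 + 8*y^2 + 19*y + 12) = (y - 4)*(y - 2)*(y + 4)*(y^2 + 4*y + 3) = (y - 4)*(y - 2)*(y + 3)*(y + 4)*(y + 1)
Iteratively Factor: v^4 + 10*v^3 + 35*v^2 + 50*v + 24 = (v + 3)*(v^3 + 7*v^2 + 14*v + 8) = (v + 2)*(v + 3)*(v^2 + 5*v + 4) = (v + 2)*(v + 3)*(v + 4)*(v + 1)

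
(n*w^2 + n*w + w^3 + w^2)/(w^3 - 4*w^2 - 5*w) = (n + w)/(w - 5)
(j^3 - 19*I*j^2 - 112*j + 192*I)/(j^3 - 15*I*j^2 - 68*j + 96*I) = (j - 8*I)/(j - 4*I)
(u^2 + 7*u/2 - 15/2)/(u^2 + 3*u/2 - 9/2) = (u + 5)/(u + 3)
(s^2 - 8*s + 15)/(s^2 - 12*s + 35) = (s - 3)/(s - 7)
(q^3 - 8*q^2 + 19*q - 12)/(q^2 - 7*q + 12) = q - 1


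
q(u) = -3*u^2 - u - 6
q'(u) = -6*u - 1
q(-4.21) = -54.96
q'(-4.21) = 24.26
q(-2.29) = -19.44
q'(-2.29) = 12.74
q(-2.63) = -24.12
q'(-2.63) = 14.78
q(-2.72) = -25.48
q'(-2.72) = 15.32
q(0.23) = -6.39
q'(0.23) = -2.38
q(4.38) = -67.93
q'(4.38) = -27.28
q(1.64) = -15.71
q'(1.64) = -10.84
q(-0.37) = -6.04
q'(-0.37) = 1.22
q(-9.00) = -240.00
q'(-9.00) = 53.00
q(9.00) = -258.00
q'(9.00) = -55.00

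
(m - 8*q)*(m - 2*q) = m^2 - 10*m*q + 16*q^2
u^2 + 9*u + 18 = (u + 3)*(u + 6)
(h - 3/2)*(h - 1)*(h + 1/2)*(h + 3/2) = h^4 - h^3/2 - 11*h^2/4 + 9*h/8 + 9/8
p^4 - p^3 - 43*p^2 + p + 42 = (p - 7)*(p - 1)*(p + 1)*(p + 6)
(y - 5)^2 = y^2 - 10*y + 25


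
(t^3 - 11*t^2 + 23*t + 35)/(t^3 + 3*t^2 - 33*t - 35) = (t - 7)/(t + 7)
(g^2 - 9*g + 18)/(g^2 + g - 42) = (g - 3)/(g + 7)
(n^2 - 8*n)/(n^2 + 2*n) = (n - 8)/(n + 2)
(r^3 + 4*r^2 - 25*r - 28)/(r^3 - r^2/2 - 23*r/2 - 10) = 2*(r + 7)/(2*r + 5)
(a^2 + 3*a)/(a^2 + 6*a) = (a + 3)/(a + 6)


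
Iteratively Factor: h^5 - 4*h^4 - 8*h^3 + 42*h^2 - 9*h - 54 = (h - 3)*(h^4 - h^3 - 11*h^2 + 9*h + 18) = (h - 3)*(h - 2)*(h^3 + h^2 - 9*h - 9) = (h - 3)*(h - 2)*(h + 1)*(h^2 - 9) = (h - 3)^2*(h - 2)*(h + 1)*(h + 3)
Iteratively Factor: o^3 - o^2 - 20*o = (o)*(o^2 - o - 20) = o*(o - 5)*(o + 4)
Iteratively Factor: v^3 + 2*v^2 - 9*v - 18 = (v + 3)*(v^2 - v - 6) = (v + 2)*(v + 3)*(v - 3)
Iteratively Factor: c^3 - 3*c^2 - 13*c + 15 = (c - 1)*(c^2 - 2*c - 15) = (c - 1)*(c + 3)*(c - 5)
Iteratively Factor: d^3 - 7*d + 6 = (d + 3)*(d^2 - 3*d + 2) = (d - 2)*(d + 3)*(d - 1)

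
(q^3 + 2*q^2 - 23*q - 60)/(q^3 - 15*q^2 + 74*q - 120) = (q^2 + 7*q + 12)/(q^2 - 10*q + 24)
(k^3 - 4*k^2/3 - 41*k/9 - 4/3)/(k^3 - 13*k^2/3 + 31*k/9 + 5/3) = (3*k + 4)/(3*k - 5)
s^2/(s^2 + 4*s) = s/(s + 4)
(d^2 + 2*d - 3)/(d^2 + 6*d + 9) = (d - 1)/(d + 3)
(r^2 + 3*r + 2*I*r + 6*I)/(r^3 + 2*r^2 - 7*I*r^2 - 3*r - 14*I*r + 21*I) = (r + 2*I)/(r^2 - r*(1 + 7*I) + 7*I)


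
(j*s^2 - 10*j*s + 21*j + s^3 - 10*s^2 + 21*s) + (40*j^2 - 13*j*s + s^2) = 40*j^2 + j*s^2 - 23*j*s + 21*j + s^3 - 9*s^2 + 21*s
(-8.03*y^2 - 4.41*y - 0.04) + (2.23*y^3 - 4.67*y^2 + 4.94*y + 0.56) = 2.23*y^3 - 12.7*y^2 + 0.53*y + 0.52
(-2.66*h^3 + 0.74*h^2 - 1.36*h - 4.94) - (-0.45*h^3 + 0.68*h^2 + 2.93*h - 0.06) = -2.21*h^3 + 0.0599999999999999*h^2 - 4.29*h - 4.88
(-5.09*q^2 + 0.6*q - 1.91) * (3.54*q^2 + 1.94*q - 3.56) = -18.0186*q^4 - 7.7506*q^3 + 12.523*q^2 - 5.8414*q + 6.7996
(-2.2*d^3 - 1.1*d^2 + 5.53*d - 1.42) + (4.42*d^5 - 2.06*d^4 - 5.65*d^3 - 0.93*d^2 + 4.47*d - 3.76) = 4.42*d^5 - 2.06*d^4 - 7.85*d^3 - 2.03*d^2 + 10.0*d - 5.18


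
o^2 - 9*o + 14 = (o - 7)*(o - 2)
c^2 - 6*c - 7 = (c - 7)*(c + 1)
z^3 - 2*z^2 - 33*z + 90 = (z - 5)*(z - 3)*(z + 6)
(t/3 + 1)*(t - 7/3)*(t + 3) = t^3/3 + 11*t^2/9 - 5*t/3 - 7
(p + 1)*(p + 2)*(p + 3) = p^3 + 6*p^2 + 11*p + 6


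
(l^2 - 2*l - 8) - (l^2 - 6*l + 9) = 4*l - 17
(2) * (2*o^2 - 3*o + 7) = 4*o^2 - 6*o + 14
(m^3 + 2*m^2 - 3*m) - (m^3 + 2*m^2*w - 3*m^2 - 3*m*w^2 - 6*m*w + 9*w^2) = -2*m^2*w + 5*m^2 + 3*m*w^2 + 6*m*w - 3*m - 9*w^2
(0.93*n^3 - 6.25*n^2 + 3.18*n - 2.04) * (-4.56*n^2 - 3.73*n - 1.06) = -4.2408*n^5 + 25.0311*n^4 + 7.8259*n^3 + 4.066*n^2 + 4.2384*n + 2.1624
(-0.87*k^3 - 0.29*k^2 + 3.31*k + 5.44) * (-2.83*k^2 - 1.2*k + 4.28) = 2.4621*k^5 + 1.8647*k^4 - 12.7429*k^3 - 20.6084*k^2 + 7.6388*k + 23.2832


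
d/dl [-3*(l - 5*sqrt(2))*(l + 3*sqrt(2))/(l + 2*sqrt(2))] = 3*(-l^2 - 4*sqrt(2)*l - 22)/(l^2 + 4*sqrt(2)*l + 8)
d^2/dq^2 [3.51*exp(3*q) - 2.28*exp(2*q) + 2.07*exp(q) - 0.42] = (31.59*exp(2*q) - 9.12*exp(q) + 2.07)*exp(q)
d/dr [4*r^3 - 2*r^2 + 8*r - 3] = 12*r^2 - 4*r + 8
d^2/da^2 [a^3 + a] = 6*a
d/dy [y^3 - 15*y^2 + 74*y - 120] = 3*y^2 - 30*y + 74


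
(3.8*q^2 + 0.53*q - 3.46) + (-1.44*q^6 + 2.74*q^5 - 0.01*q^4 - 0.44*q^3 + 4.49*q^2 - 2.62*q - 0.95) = -1.44*q^6 + 2.74*q^5 - 0.01*q^4 - 0.44*q^3 + 8.29*q^2 - 2.09*q - 4.41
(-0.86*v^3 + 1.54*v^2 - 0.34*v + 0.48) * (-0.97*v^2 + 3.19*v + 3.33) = 0.8342*v^5 - 4.2372*v^4 + 2.3786*v^3 + 3.578*v^2 + 0.399*v + 1.5984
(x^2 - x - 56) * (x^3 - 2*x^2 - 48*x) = x^5 - 3*x^4 - 102*x^3 + 160*x^2 + 2688*x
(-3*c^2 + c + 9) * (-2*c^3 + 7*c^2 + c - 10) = 6*c^5 - 23*c^4 - 14*c^3 + 94*c^2 - c - 90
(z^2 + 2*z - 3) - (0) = z^2 + 2*z - 3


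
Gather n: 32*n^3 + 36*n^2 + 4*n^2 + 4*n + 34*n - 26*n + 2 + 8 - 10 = 32*n^3 + 40*n^2 + 12*n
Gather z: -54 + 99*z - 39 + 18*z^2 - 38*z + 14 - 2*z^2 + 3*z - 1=16*z^2 + 64*z - 80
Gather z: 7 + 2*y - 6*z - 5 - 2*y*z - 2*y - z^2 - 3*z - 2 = -z^2 + z*(-2*y - 9)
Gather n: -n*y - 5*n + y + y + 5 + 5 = n*(-y - 5) + 2*y + 10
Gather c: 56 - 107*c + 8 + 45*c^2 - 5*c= 45*c^2 - 112*c + 64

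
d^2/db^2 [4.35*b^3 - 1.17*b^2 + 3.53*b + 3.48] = 26.1*b - 2.34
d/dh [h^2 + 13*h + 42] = 2*h + 13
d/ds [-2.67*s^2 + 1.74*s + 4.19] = 1.74 - 5.34*s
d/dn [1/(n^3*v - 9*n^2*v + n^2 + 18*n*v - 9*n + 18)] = (-3*n^2*v + 18*n*v - 2*n - 18*v + 9)/(n^3*v - 9*n^2*v + n^2 + 18*n*v - 9*n + 18)^2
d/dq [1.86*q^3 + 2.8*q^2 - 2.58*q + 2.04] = 5.58*q^2 + 5.6*q - 2.58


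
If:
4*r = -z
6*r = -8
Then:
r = -4/3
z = 16/3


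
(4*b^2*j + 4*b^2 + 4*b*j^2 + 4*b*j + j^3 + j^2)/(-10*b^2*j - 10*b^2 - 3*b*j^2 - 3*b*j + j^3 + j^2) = (-2*b - j)/(5*b - j)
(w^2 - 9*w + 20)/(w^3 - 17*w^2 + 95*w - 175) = (w - 4)/(w^2 - 12*w + 35)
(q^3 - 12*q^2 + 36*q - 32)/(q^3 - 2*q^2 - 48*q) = (q^2 - 4*q + 4)/(q*(q + 6))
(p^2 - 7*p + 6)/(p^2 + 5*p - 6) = (p - 6)/(p + 6)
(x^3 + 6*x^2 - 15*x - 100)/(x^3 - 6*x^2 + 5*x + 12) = (x^2 + 10*x + 25)/(x^2 - 2*x - 3)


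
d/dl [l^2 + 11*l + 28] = 2*l + 11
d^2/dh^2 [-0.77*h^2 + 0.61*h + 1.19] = -1.54000000000000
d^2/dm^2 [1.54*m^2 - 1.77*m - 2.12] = 3.08000000000000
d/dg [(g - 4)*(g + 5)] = 2*g + 1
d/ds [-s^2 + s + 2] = 1 - 2*s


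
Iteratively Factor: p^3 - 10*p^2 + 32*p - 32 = (p - 4)*(p^2 - 6*p + 8) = (p - 4)^2*(p - 2)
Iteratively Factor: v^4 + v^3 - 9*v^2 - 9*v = (v + 3)*(v^3 - 2*v^2 - 3*v) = (v + 1)*(v + 3)*(v^2 - 3*v) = v*(v + 1)*(v + 3)*(v - 3)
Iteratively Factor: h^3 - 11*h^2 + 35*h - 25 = (h - 5)*(h^2 - 6*h + 5) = (h - 5)*(h - 1)*(h - 5)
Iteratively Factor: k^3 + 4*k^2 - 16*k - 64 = (k + 4)*(k^2 - 16) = (k + 4)^2*(k - 4)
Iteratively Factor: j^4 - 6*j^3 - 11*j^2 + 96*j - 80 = (j - 5)*(j^3 - j^2 - 16*j + 16) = (j - 5)*(j - 1)*(j^2 - 16) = (j - 5)*(j - 4)*(j - 1)*(j + 4)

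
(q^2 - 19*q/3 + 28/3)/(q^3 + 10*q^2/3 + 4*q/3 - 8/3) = (3*q^2 - 19*q + 28)/(3*q^3 + 10*q^2 + 4*q - 8)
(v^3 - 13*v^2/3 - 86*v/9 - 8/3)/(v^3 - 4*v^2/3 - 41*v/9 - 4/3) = (v - 6)/(v - 3)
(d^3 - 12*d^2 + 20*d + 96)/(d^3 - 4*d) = (d^2 - 14*d + 48)/(d*(d - 2))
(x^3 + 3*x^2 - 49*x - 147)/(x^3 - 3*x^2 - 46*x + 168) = (x^2 - 4*x - 21)/(x^2 - 10*x + 24)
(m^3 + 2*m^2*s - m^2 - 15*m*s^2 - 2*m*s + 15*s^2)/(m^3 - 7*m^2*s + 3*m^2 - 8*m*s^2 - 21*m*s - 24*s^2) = (-m^3 - 2*m^2*s + m^2 + 15*m*s^2 + 2*m*s - 15*s^2)/(-m^3 + 7*m^2*s - 3*m^2 + 8*m*s^2 + 21*m*s + 24*s^2)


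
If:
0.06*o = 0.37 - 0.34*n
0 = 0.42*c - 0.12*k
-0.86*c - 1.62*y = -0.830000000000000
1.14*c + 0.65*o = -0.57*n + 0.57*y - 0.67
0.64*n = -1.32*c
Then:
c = -0.56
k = -1.95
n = 1.15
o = -0.35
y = 0.81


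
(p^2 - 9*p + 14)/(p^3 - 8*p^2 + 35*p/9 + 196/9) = 9*(p - 2)/(9*p^2 - 9*p - 28)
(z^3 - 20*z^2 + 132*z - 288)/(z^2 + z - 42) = (z^2 - 14*z + 48)/(z + 7)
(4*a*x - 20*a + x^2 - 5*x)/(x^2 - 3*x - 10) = (4*a + x)/(x + 2)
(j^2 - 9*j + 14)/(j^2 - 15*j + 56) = (j - 2)/(j - 8)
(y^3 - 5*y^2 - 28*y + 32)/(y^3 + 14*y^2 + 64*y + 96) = (y^2 - 9*y + 8)/(y^2 + 10*y + 24)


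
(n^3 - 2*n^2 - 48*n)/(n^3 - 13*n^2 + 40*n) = (n + 6)/(n - 5)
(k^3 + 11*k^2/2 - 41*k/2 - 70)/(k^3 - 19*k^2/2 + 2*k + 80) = (k + 7)/(k - 8)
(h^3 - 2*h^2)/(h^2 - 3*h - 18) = h^2*(2 - h)/(-h^2 + 3*h + 18)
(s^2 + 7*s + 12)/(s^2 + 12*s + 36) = (s^2 + 7*s + 12)/(s^2 + 12*s + 36)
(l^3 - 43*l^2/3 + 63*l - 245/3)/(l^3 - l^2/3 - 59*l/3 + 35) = (l^2 - 12*l + 35)/(l^2 + 2*l - 15)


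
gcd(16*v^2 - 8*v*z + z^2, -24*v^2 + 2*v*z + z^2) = -4*v + z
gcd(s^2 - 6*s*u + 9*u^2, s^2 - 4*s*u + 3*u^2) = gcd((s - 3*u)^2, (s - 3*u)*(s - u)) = s - 3*u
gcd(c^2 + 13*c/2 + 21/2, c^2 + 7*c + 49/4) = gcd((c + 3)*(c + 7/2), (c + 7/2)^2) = c + 7/2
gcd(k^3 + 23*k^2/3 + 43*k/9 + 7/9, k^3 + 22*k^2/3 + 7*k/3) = k^2 + 22*k/3 + 7/3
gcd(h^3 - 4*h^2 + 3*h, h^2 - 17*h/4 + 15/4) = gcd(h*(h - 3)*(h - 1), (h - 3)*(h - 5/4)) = h - 3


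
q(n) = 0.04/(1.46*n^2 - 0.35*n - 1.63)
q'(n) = 0.04*(0.35 - 2.92*n)/(1.46*n^2 - 0.35*n - 1.63)^2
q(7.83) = 0.00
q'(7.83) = -0.00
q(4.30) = 0.00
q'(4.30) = -0.00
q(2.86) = 0.00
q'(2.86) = -0.00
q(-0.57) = -0.04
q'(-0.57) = 0.09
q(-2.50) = 0.00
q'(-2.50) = 0.00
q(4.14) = 0.00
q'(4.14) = -0.00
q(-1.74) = 0.01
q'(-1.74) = 0.02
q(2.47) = 0.01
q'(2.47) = -0.01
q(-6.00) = 0.00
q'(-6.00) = 0.00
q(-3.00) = 0.00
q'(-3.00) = 0.00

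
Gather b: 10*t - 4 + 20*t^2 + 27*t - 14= 20*t^2 + 37*t - 18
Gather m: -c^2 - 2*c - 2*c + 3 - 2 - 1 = -c^2 - 4*c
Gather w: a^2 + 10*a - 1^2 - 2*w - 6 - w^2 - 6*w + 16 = a^2 + 10*a - w^2 - 8*w + 9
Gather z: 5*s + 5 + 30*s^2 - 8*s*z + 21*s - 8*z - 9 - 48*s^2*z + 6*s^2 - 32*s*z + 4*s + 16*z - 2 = 36*s^2 + 30*s + z*(-48*s^2 - 40*s + 8) - 6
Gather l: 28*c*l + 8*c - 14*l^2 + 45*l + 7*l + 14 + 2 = 8*c - 14*l^2 + l*(28*c + 52) + 16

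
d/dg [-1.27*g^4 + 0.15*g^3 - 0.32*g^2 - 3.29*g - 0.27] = -5.08*g^3 + 0.45*g^2 - 0.64*g - 3.29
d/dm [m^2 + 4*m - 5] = 2*m + 4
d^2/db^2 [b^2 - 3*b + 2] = 2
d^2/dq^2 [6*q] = 0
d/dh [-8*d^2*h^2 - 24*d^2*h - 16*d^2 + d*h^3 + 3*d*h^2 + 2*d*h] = d*(-16*d*h - 24*d + 3*h^2 + 6*h + 2)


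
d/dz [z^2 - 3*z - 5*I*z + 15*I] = 2*z - 3 - 5*I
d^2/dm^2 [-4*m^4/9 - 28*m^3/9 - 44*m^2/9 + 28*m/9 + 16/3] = -16*m^2/3 - 56*m/3 - 88/9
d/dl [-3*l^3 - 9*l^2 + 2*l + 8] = -9*l^2 - 18*l + 2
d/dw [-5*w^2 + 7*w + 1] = 7 - 10*w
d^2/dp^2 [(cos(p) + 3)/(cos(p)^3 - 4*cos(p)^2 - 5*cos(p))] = (-2*(cos(p) + 3)*(-3*cos(p)^2 + 8*cos(p) + 5)^2*sin(p)^2 + (sin(p)^2 + 4*cos(p) + 4)^2*cos(p)^3 + (sin(p)^2 + 4*cos(p) + 4)*(12*(1 - cos(2*p))^2 - 102*cos(p) - 216*cos(2*p) - 10*cos(3*p) + 9*cos(4*p) - 1)*cos(p)/8)/((sin(p)^2 + 4*cos(p) + 4)^3*cos(p)^3)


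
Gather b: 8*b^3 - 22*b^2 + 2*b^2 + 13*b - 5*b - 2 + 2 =8*b^3 - 20*b^2 + 8*b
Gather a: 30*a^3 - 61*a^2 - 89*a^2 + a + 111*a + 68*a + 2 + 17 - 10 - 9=30*a^3 - 150*a^2 + 180*a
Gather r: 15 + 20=35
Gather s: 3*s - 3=3*s - 3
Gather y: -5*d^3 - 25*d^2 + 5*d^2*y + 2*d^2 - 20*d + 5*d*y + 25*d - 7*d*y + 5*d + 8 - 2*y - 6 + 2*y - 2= -5*d^3 - 23*d^2 + 10*d + y*(5*d^2 - 2*d)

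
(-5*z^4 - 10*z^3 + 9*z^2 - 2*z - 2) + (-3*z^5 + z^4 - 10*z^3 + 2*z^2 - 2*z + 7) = -3*z^5 - 4*z^4 - 20*z^3 + 11*z^2 - 4*z + 5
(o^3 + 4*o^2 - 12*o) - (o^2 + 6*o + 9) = o^3 + 3*o^2 - 18*o - 9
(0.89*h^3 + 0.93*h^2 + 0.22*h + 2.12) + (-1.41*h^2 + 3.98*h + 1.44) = 0.89*h^3 - 0.48*h^2 + 4.2*h + 3.56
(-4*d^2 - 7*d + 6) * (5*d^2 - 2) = -20*d^4 - 35*d^3 + 38*d^2 + 14*d - 12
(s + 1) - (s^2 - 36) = -s^2 + s + 37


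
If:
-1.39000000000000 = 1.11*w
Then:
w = -1.25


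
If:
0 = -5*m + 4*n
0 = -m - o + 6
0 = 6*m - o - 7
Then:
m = 13/7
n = 65/28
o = 29/7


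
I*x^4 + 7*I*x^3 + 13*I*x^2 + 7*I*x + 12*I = (x + 3)*(x + 4)*(x + I)*(I*x + 1)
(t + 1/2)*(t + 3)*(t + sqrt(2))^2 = t^4 + 2*sqrt(2)*t^3 + 7*t^3/2 + 7*t^2/2 + 7*sqrt(2)*t^2 + 3*sqrt(2)*t + 7*t + 3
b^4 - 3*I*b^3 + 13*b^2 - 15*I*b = b*(b - 5*I)*(b - I)*(b + 3*I)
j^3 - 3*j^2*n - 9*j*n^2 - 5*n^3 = (j - 5*n)*(j + n)^2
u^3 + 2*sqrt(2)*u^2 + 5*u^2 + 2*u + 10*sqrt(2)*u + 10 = (u + 5)*(u + sqrt(2))^2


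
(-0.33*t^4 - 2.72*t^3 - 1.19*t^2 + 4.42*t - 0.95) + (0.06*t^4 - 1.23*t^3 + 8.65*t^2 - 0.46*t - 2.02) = -0.27*t^4 - 3.95*t^3 + 7.46*t^2 + 3.96*t - 2.97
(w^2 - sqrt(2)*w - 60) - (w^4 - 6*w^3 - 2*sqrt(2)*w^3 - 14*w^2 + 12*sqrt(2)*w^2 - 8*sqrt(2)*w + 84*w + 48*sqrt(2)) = -w^4 + 2*sqrt(2)*w^3 + 6*w^3 - 12*sqrt(2)*w^2 + 15*w^2 - 84*w + 7*sqrt(2)*w - 48*sqrt(2) - 60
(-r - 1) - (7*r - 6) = 5 - 8*r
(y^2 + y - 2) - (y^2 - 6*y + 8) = 7*y - 10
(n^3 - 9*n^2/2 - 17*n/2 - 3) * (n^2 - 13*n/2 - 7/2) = n^5 - 11*n^4 + 69*n^3/4 + 68*n^2 + 197*n/4 + 21/2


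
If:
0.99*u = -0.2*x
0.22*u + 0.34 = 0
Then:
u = -1.55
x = 7.65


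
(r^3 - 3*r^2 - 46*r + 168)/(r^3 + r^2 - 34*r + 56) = (r - 6)/(r - 2)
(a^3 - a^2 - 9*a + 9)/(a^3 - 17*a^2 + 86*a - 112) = (a^3 - a^2 - 9*a + 9)/(a^3 - 17*a^2 + 86*a - 112)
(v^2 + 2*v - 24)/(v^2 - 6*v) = (v^2 + 2*v - 24)/(v*(v - 6))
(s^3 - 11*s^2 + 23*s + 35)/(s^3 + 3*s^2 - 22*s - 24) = (s^2 - 12*s + 35)/(s^2 + 2*s - 24)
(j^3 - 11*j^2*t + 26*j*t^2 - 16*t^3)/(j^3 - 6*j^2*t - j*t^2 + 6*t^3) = (-j^2 + 10*j*t - 16*t^2)/(-j^2 + 5*j*t + 6*t^2)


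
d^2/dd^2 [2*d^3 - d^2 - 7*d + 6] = 12*d - 2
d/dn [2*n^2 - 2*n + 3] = 4*n - 2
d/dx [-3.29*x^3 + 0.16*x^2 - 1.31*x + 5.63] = -9.87*x^2 + 0.32*x - 1.31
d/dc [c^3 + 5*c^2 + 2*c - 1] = 3*c^2 + 10*c + 2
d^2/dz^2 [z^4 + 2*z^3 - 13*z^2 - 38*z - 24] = 12*z^2 + 12*z - 26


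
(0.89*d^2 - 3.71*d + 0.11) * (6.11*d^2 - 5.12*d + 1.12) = 5.4379*d^4 - 27.2249*d^3 + 20.6641*d^2 - 4.7184*d + 0.1232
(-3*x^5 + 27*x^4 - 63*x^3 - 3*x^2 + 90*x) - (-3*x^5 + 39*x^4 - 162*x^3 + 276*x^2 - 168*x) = -12*x^4 + 99*x^3 - 279*x^2 + 258*x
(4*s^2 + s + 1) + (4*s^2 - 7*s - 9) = 8*s^2 - 6*s - 8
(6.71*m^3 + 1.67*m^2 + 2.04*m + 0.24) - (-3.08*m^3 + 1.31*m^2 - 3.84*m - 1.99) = 9.79*m^3 + 0.36*m^2 + 5.88*m + 2.23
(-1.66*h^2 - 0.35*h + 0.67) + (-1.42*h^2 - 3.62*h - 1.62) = -3.08*h^2 - 3.97*h - 0.95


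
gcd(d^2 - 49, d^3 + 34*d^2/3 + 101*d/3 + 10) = 1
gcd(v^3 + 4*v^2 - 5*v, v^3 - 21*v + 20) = v^2 + 4*v - 5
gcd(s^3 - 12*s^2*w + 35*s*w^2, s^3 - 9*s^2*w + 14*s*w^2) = s^2 - 7*s*w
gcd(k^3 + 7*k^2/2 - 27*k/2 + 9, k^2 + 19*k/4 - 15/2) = k + 6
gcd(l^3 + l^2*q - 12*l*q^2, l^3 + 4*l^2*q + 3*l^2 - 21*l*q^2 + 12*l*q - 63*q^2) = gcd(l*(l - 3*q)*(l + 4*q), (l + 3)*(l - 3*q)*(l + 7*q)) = -l + 3*q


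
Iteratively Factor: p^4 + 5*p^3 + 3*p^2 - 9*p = (p + 3)*(p^3 + 2*p^2 - 3*p) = (p + 3)^2*(p^2 - p) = p*(p + 3)^2*(p - 1)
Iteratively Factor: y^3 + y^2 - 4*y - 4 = (y + 2)*(y^2 - y - 2) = (y - 2)*(y + 2)*(y + 1)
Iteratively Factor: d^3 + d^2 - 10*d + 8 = (d + 4)*(d^2 - 3*d + 2) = (d - 2)*(d + 4)*(d - 1)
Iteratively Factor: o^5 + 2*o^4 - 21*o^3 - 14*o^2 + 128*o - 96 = (o - 1)*(o^4 + 3*o^3 - 18*o^2 - 32*o + 96) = (o - 2)*(o - 1)*(o^3 + 5*o^2 - 8*o - 48) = (o - 3)*(o - 2)*(o - 1)*(o^2 + 8*o + 16) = (o - 3)*(o - 2)*(o - 1)*(o + 4)*(o + 4)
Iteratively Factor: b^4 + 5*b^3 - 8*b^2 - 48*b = (b - 3)*(b^3 + 8*b^2 + 16*b) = (b - 3)*(b + 4)*(b^2 + 4*b) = b*(b - 3)*(b + 4)*(b + 4)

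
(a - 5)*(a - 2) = a^2 - 7*a + 10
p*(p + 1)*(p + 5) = p^3 + 6*p^2 + 5*p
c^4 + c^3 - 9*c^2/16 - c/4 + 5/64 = (c - 1/2)*(c - 1/4)*(c + 1/2)*(c + 5/4)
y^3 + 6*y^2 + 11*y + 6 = (y + 1)*(y + 2)*(y + 3)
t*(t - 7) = t^2 - 7*t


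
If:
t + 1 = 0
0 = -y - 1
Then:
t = -1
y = -1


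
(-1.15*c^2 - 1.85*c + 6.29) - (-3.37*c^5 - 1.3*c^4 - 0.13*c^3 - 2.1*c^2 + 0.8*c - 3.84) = 3.37*c^5 + 1.3*c^4 + 0.13*c^3 + 0.95*c^2 - 2.65*c + 10.13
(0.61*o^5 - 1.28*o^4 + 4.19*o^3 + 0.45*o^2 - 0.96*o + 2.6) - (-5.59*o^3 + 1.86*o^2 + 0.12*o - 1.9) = 0.61*o^5 - 1.28*o^4 + 9.78*o^3 - 1.41*o^2 - 1.08*o + 4.5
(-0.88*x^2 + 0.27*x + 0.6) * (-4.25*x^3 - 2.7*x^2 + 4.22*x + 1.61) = 3.74*x^5 + 1.2285*x^4 - 6.9926*x^3 - 1.8974*x^2 + 2.9667*x + 0.966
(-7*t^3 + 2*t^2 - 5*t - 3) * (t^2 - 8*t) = -7*t^5 + 58*t^4 - 21*t^3 + 37*t^2 + 24*t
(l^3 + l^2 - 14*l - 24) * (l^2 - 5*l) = l^5 - 4*l^4 - 19*l^3 + 46*l^2 + 120*l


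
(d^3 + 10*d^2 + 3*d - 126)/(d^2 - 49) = (d^2 + 3*d - 18)/(d - 7)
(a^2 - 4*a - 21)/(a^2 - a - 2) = (-a^2 + 4*a + 21)/(-a^2 + a + 2)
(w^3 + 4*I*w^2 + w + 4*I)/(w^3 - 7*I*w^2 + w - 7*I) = (w + 4*I)/(w - 7*I)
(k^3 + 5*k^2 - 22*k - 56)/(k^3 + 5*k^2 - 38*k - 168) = (k^2 - 2*k - 8)/(k^2 - 2*k - 24)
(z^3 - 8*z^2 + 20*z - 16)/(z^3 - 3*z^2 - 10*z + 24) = (z - 2)/(z + 3)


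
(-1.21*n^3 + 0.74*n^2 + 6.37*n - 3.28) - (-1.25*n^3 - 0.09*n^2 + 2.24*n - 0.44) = 0.04*n^3 + 0.83*n^2 + 4.13*n - 2.84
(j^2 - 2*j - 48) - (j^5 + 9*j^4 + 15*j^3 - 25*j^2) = -j^5 - 9*j^4 - 15*j^3 + 26*j^2 - 2*j - 48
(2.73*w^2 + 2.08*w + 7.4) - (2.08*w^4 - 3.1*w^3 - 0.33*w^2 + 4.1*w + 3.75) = -2.08*w^4 + 3.1*w^3 + 3.06*w^2 - 2.02*w + 3.65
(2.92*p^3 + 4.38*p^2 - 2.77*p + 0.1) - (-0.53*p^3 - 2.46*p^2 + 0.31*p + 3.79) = 3.45*p^3 + 6.84*p^2 - 3.08*p - 3.69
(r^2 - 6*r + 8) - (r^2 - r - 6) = 14 - 5*r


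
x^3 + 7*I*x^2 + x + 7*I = (x - I)*(x + I)*(x + 7*I)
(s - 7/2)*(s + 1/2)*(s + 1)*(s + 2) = s^4 - 35*s^2/4 - 45*s/4 - 7/2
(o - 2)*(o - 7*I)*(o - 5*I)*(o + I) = o^4 - 2*o^3 - 11*I*o^3 - 23*o^2 + 22*I*o^2 + 46*o - 35*I*o + 70*I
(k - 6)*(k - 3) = k^2 - 9*k + 18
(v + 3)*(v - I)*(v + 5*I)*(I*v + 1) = I*v^4 - 3*v^3 + 3*I*v^3 - 9*v^2 + 9*I*v^2 + 5*v + 27*I*v + 15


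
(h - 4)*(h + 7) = h^2 + 3*h - 28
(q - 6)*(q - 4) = q^2 - 10*q + 24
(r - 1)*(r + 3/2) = r^2 + r/2 - 3/2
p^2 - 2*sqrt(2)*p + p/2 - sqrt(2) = (p + 1/2)*(p - 2*sqrt(2))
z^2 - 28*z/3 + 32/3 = (z - 8)*(z - 4/3)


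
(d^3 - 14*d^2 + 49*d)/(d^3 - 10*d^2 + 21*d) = (d - 7)/(d - 3)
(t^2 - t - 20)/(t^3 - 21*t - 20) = 1/(t + 1)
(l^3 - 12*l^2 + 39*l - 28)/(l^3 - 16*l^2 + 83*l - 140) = (l - 1)/(l - 5)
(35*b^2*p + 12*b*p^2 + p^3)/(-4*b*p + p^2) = (35*b^2 + 12*b*p + p^2)/(-4*b + p)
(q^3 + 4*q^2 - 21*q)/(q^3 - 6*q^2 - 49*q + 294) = q*(q - 3)/(q^2 - 13*q + 42)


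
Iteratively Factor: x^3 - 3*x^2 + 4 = (x - 2)*(x^2 - x - 2) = (x - 2)^2*(x + 1)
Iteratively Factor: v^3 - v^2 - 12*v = (v)*(v^2 - v - 12) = v*(v - 4)*(v + 3)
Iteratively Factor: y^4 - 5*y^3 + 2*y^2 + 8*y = (y - 4)*(y^3 - y^2 - 2*y) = (y - 4)*(y + 1)*(y^2 - 2*y) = (y - 4)*(y - 2)*(y + 1)*(y)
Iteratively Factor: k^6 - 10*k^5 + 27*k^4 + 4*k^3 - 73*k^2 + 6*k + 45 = (k - 5)*(k^5 - 5*k^4 + 2*k^3 + 14*k^2 - 3*k - 9) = (k - 5)*(k - 3)*(k^4 - 2*k^3 - 4*k^2 + 2*k + 3) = (k - 5)*(k - 3)*(k - 1)*(k^3 - k^2 - 5*k - 3) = (k - 5)*(k - 3)^2*(k - 1)*(k^2 + 2*k + 1) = (k - 5)*(k - 3)^2*(k - 1)*(k + 1)*(k + 1)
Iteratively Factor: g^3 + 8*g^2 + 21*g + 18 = (g + 3)*(g^2 + 5*g + 6) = (g + 3)^2*(g + 2)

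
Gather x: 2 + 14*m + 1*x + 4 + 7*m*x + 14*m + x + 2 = 28*m + x*(7*m + 2) + 8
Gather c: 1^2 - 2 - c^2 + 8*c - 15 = -c^2 + 8*c - 16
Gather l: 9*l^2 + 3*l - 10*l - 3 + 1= 9*l^2 - 7*l - 2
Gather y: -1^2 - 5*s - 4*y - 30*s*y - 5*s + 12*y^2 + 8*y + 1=-10*s + 12*y^2 + y*(4 - 30*s)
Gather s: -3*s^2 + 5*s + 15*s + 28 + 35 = -3*s^2 + 20*s + 63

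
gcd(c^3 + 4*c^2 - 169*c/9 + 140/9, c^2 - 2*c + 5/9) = c - 5/3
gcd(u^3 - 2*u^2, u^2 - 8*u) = u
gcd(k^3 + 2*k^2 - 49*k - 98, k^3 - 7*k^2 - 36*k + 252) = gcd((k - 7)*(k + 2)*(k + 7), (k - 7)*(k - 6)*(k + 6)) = k - 7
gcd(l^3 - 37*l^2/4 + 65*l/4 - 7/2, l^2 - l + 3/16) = l - 1/4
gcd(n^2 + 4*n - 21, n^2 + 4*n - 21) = n^2 + 4*n - 21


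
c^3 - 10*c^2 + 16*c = c*(c - 8)*(c - 2)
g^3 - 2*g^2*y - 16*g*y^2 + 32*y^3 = (g - 4*y)*(g - 2*y)*(g + 4*y)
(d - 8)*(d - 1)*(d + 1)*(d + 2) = d^4 - 6*d^3 - 17*d^2 + 6*d + 16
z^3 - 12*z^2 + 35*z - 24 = (z - 8)*(z - 3)*(z - 1)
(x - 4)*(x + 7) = x^2 + 3*x - 28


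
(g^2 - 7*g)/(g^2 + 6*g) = (g - 7)/(g + 6)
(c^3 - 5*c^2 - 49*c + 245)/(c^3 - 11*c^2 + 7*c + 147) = (c^2 + 2*c - 35)/(c^2 - 4*c - 21)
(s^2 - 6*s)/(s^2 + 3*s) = (s - 6)/(s + 3)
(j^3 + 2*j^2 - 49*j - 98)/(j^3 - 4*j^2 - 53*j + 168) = (j^2 - 5*j - 14)/(j^2 - 11*j + 24)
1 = 1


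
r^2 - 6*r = r*(r - 6)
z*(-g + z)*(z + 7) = -g*z^2 - 7*g*z + z^3 + 7*z^2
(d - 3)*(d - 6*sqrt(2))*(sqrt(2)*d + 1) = sqrt(2)*d^3 - 11*d^2 - 3*sqrt(2)*d^2 - 6*sqrt(2)*d + 33*d + 18*sqrt(2)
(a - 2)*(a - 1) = a^2 - 3*a + 2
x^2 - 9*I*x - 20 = (x - 5*I)*(x - 4*I)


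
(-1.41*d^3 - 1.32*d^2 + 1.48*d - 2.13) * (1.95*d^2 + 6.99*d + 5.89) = -2.7495*d^5 - 12.4299*d^4 - 14.6457*d^3 - 1.5831*d^2 - 6.1715*d - 12.5457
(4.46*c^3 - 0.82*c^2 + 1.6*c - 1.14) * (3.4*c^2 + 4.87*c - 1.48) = 15.164*c^5 + 18.9322*c^4 - 5.1542*c^3 + 5.1296*c^2 - 7.9198*c + 1.6872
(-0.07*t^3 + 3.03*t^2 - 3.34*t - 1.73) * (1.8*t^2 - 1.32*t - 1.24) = -0.126*t^5 + 5.5464*t^4 - 9.9248*t^3 - 2.4624*t^2 + 6.4252*t + 2.1452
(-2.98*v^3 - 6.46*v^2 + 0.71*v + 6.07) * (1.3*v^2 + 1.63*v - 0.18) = -3.874*v^5 - 13.2554*v^4 - 9.0704*v^3 + 10.2111*v^2 + 9.7663*v - 1.0926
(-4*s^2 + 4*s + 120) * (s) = -4*s^3 + 4*s^2 + 120*s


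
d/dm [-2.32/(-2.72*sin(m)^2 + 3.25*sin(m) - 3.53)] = (7.54 - 12.6208*sin(m))*cos(m)/(2.72*sin(m)^2 - 3.25*sin(m) + 3.53)^2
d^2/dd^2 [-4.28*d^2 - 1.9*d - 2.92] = -8.56000000000000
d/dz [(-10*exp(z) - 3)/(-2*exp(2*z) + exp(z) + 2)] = (-(4*exp(z) - 1)*(10*exp(z) + 3) + 20*exp(2*z) - 10*exp(z) - 20)*exp(z)/(-2*exp(2*z) + exp(z) + 2)^2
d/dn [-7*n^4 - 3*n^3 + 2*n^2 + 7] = n*(-28*n^2 - 9*n + 4)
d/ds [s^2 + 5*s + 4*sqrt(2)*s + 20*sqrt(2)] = 2*s + 5 + 4*sqrt(2)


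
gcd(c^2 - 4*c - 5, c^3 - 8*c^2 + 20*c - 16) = 1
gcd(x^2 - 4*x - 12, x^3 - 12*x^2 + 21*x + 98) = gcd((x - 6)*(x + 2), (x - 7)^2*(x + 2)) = x + 2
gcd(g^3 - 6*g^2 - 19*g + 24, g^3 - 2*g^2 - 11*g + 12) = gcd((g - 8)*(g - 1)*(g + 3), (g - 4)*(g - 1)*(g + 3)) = g^2 + 2*g - 3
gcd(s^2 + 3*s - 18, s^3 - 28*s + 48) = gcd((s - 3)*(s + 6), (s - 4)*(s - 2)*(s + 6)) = s + 6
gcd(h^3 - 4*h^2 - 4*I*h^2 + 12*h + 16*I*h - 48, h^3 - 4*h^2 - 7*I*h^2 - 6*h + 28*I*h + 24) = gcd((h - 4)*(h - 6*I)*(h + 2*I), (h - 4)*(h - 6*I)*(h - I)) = h^2 + h*(-4 - 6*I) + 24*I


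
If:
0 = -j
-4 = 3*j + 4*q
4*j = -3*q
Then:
No Solution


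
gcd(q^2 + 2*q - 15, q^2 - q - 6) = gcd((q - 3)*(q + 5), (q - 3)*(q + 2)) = q - 3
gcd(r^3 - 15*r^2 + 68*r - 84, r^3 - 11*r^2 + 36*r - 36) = r^2 - 8*r + 12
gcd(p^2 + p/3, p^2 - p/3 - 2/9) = p + 1/3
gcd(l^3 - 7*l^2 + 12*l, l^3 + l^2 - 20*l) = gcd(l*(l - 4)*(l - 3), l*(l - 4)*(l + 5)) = l^2 - 4*l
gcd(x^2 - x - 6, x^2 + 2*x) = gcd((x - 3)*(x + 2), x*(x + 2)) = x + 2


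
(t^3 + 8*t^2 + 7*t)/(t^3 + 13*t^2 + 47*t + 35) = t/(t + 5)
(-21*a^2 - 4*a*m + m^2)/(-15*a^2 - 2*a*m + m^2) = (7*a - m)/(5*a - m)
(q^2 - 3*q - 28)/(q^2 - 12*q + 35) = (q + 4)/(q - 5)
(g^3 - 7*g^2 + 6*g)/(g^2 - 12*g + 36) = g*(g - 1)/(g - 6)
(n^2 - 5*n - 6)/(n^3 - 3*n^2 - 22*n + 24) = (n + 1)/(n^2 + 3*n - 4)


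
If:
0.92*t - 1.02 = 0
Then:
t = 1.11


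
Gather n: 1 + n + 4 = n + 5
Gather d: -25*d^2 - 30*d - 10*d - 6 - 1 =-25*d^2 - 40*d - 7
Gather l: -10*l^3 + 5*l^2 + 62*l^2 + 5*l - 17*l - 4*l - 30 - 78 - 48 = -10*l^3 + 67*l^2 - 16*l - 156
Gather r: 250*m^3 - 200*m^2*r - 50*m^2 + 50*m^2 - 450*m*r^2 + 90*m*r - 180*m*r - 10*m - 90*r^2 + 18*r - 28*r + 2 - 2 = 250*m^3 - 10*m + r^2*(-450*m - 90) + r*(-200*m^2 - 90*m - 10)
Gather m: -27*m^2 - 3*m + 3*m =-27*m^2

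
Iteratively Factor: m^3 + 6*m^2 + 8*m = (m + 4)*(m^2 + 2*m) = m*(m + 4)*(m + 2)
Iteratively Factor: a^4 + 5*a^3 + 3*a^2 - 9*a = (a + 3)*(a^3 + 2*a^2 - 3*a) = (a + 3)^2*(a^2 - a) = a*(a + 3)^2*(a - 1)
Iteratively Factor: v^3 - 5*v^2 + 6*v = (v - 2)*(v^2 - 3*v) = v*(v - 2)*(v - 3)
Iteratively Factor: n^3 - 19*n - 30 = (n + 3)*(n^2 - 3*n - 10) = (n - 5)*(n + 3)*(n + 2)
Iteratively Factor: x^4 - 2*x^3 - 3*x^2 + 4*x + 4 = (x + 1)*(x^3 - 3*x^2 + 4) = (x - 2)*(x + 1)*(x^2 - x - 2) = (x - 2)*(x + 1)^2*(x - 2)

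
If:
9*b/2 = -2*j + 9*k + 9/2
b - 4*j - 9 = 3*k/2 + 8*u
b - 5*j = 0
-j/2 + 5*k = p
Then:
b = -480*u/37 - 495/37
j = -96*u/37 - 99/37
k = -784*u/111 - 288/37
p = -3776*u/111 - 2781/74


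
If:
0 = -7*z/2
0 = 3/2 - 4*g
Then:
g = 3/8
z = 0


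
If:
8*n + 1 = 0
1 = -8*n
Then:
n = -1/8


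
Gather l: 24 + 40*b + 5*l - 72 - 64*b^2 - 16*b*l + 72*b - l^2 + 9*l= -64*b^2 + 112*b - l^2 + l*(14 - 16*b) - 48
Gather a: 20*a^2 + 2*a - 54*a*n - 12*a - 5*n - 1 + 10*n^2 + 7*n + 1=20*a^2 + a*(-54*n - 10) + 10*n^2 + 2*n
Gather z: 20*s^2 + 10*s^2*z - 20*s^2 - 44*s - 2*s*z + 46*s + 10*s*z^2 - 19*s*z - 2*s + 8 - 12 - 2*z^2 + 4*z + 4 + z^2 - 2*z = z^2*(10*s - 1) + z*(10*s^2 - 21*s + 2)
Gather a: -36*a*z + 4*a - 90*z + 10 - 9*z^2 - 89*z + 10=a*(4 - 36*z) - 9*z^2 - 179*z + 20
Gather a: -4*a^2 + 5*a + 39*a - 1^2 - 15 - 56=-4*a^2 + 44*a - 72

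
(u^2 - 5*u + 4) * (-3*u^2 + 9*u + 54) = -3*u^4 + 24*u^3 - 3*u^2 - 234*u + 216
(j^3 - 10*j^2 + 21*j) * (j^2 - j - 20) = j^5 - 11*j^4 + 11*j^3 + 179*j^2 - 420*j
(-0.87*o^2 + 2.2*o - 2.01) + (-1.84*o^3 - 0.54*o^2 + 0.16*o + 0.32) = -1.84*o^3 - 1.41*o^2 + 2.36*o - 1.69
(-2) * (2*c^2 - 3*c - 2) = -4*c^2 + 6*c + 4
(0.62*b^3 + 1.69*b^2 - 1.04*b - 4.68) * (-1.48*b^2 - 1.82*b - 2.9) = -0.9176*b^5 - 3.6296*b^4 - 3.3346*b^3 + 3.9182*b^2 + 11.5336*b + 13.572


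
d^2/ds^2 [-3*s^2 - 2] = -6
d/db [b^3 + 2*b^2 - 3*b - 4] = 3*b^2 + 4*b - 3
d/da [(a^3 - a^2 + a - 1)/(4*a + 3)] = (8*a^3 + 5*a^2 - 6*a + 7)/(16*a^2 + 24*a + 9)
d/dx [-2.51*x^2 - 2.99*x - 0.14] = -5.02*x - 2.99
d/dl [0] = 0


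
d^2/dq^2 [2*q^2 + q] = 4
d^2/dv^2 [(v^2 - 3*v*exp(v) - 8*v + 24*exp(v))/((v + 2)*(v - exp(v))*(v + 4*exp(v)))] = (2*(1 - exp(v))^2*(v + 2)^2*(v + 4*exp(v))^2*(v^2 - 3*v*exp(v) - 8*v + 24*exp(v)) + 2*(1 - exp(v))*(v + 2)^2*(v - exp(v))*(v + 4*exp(v))*(4*exp(v) + 1)*(v^2 - 3*v*exp(v) - 8*v + 24*exp(v)) + 2*(1 - exp(v))*(v + 2)*(v - exp(v))*(v + 4*exp(v))^2*(v^2 - 3*v*exp(v) - 8*v + 24*exp(v)) + (v + 2)^2*(v - exp(v))^2*(v + 4*exp(v))^2*(-3*v*exp(v) + 18*exp(v) + 2) + 2*(v + 2)^2*(v - exp(v))^2*(v + 4*exp(v))*((4*exp(v) + 1)*(3*v*exp(v) - 2*v - 21*exp(v) + 8) + 2*(-v^2 + 3*v*exp(v) + 8*v - 24*exp(v))*exp(v)) + 2*(v + 2)^2*(v - exp(v))^2*(4*exp(v) + 1)^2*(v^2 - 3*v*exp(v) - 8*v + 24*exp(v)) + (v + 2)^2*(v - exp(v))*(v + 4*exp(v))^2*(2*(1 - exp(v))*(3*v*exp(v) - 2*v - 21*exp(v) + 8) + (v^2 - 3*v*exp(v) - 8*v + 24*exp(v))*exp(v)) + 2*(v + 2)*(v - exp(v))^2*(v + 4*exp(v))^2*(3*v*exp(v) - 2*v - 21*exp(v) + 8) + 2*(v + 2)*(v - exp(v))^2*(v + 4*exp(v))*(4*exp(v) + 1)*(v^2 - 3*v*exp(v) - 8*v + 24*exp(v)) + 2*(v - exp(v))^2*(v + 4*exp(v))^2*(v^2 - 3*v*exp(v) - 8*v + 24*exp(v)))/((v + 2)^3*(v - exp(v))^3*(v + 4*exp(v))^3)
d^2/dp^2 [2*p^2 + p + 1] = 4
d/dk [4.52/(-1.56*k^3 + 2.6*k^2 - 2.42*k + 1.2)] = (21.1536*k^2 - 23.504*k + 10.9384)/(1.56*k^3 - 2.6*k^2 + 2.42*k - 1.2)^2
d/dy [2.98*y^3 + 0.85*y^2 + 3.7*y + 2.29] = 8.94*y^2 + 1.7*y + 3.7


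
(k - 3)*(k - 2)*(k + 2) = k^3 - 3*k^2 - 4*k + 12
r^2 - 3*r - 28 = (r - 7)*(r + 4)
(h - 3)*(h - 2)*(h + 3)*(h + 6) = h^4 + 4*h^3 - 21*h^2 - 36*h + 108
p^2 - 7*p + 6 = (p - 6)*(p - 1)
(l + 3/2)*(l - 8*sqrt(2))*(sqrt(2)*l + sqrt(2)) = sqrt(2)*l^3 - 16*l^2 + 5*sqrt(2)*l^2/2 - 40*l + 3*sqrt(2)*l/2 - 24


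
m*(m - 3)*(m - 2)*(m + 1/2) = m^4 - 9*m^3/2 + 7*m^2/2 + 3*m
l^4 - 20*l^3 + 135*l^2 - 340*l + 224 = (l - 8)*(l - 7)*(l - 4)*(l - 1)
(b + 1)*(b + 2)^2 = b^3 + 5*b^2 + 8*b + 4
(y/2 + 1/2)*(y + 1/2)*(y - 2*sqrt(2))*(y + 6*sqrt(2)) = y^4/2 + 3*y^3/4 + 2*sqrt(2)*y^3 - 47*y^2/4 + 3*sqrt(2)*y^2 - 18*y + sqrt(2)*y - 6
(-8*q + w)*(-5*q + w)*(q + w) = 40*q^3 + 27*q^2*w - 12*q*w^2 + w^3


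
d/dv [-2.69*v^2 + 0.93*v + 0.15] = 0.93 - 5.38*v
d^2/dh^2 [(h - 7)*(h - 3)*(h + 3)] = 6*h - 14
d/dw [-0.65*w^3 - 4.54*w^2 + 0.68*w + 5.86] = -1.95*w^2 - 9.08*w + 0.68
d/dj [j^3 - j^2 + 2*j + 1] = 3*j^2 - 2*j + 2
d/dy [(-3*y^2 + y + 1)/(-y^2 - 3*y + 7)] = 10*(y^2 - 4*y + 1)/(y^4 + 6*y^3 - 5*y^2 - 42*y + 49)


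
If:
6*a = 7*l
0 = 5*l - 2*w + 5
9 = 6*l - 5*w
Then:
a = -301/78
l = -43/13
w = -75/13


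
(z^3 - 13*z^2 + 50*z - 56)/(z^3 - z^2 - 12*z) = (z^2 - 9*z + 14)/(z*(z + 3))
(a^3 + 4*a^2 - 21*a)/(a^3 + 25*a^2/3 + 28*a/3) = 3*(a - 3)/(3*a + 4)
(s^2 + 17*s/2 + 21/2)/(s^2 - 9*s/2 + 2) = (2*s^2 + 17*s + 21)/(2*s^2 - 9*s + 4)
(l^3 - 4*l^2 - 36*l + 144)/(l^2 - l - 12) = (l^2 - 36)/(l + 3)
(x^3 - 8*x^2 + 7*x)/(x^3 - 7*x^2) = (x - 1)/x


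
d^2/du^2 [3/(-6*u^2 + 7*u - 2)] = 6*(36*u^2 - 42*u - (12*u - 7)^2 + 12)/(6*u^2 - 7*u + 2)^3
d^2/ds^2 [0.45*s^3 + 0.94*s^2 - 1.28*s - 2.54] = 2.7*s + 1.88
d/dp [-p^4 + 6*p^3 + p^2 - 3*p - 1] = -4*p^3 + 18*p^2 + 2*p - 3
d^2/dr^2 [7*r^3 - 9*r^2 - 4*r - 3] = 42*r - 18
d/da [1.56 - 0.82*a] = -0.820000000000000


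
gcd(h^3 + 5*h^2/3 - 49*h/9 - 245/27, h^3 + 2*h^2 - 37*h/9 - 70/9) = h^2 + 4*h + 35/9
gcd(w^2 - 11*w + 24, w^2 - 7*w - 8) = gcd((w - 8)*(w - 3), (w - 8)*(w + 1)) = w - 8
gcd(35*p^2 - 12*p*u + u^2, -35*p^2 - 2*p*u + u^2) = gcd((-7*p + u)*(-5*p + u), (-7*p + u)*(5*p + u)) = 7*p - u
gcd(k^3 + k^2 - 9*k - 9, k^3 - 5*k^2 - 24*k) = k + 3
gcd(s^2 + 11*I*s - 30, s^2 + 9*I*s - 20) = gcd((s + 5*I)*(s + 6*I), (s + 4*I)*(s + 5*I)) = s + 5*I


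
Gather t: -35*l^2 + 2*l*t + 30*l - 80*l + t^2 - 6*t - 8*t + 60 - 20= -35*l^2 - 50*l + t^2 + t*(2*l - 14) + 40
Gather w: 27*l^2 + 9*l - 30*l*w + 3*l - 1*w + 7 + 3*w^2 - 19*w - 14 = 27*l^2 + 12*l + 3*w^2 + w*(-30*l - 20) - 7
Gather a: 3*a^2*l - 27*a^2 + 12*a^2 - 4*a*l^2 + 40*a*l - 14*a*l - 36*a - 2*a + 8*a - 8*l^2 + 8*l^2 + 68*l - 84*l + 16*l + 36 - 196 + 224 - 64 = a^2*(3*l - 15) + a*(-4*l^2 + 26*l - 30)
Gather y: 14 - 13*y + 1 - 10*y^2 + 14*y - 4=-10*y^2 + y + 11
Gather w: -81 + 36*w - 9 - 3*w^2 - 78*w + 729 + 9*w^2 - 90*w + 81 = 6*w^2 - 132*w + 720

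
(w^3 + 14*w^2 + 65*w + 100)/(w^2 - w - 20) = (w^2 + 10*w + 25)/(w - 5)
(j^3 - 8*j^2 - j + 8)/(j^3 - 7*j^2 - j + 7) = (j - 8)/(j - 7)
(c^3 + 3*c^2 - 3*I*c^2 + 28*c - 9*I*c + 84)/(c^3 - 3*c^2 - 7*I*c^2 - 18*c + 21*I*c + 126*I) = (c + 4*I)/(c - 6)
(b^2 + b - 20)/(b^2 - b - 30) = (b - 4)/(b - 6)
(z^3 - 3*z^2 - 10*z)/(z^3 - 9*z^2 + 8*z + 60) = z/(z - 6)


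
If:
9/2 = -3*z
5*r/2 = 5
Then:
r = 2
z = -3/2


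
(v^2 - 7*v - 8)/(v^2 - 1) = (v - 8)/(v - 1)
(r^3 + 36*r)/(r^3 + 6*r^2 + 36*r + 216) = r/(r + 6)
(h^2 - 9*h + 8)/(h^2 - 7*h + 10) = (h^2 - 9*h + 8)/(h^2 - 7*h + 10)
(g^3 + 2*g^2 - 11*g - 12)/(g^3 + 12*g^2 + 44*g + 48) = (g^2 - 2*g - 3)/(g^2 + 8*g + 12)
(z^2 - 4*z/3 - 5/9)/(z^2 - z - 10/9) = (3*z + 1)/(3*z + 2)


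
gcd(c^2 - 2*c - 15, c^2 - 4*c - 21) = c + 3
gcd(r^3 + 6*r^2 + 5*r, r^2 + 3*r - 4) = 1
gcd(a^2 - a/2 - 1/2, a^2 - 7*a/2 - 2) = a + 1/2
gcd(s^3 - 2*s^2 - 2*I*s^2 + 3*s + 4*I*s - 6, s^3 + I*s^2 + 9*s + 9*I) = s^2 - 2*I*s + 3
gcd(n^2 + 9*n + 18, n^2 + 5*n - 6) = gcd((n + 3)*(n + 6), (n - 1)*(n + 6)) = n + 6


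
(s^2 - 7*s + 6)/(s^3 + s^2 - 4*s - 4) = (s^2 - 7*s + 6)/(s^3 + s^2 - 4*s - 4)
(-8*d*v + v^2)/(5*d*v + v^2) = (-8*d + v)/(5*d + v)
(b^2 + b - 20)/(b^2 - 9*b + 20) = (b + 5)/(b - 5)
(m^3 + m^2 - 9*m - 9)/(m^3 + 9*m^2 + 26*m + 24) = (m^2 - 2*m - 3)/(m^2 + 6*m + 8)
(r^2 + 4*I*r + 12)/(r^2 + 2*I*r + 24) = (r - 2*I)/(r - 4*I)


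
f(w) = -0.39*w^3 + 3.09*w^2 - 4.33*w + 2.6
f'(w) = -1.17*w^2 + 6.18*w - 4.33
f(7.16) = -13.15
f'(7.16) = -20.06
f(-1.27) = 13.88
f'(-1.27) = -14.07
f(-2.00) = 26.74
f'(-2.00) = -21.37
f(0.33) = 1.49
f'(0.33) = -2.42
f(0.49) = 1.17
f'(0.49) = -1.58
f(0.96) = 0.95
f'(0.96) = 0.52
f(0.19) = 1.89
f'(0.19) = -3.20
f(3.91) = 9.60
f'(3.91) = 1.95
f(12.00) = -278.32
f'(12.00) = -98.65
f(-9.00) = 576.17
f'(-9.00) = -154.72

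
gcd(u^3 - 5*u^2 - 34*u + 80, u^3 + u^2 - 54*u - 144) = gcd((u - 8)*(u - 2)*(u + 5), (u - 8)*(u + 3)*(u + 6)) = u - 8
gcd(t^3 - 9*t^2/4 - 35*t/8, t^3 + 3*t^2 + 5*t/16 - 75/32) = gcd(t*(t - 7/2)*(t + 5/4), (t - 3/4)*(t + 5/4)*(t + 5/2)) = t + 5/4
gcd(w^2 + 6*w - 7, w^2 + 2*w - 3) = w - 1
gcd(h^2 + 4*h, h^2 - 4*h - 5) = 1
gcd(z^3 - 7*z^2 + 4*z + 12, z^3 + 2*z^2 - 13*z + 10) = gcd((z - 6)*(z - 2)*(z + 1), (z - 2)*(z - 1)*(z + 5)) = z - 2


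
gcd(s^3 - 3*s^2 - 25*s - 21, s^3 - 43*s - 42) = s^2 - 6*s - 7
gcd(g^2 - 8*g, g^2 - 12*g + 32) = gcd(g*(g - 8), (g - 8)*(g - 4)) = g - 8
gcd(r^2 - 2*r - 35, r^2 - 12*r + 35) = r - 7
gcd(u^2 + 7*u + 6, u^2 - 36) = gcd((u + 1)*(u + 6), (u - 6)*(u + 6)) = u + 6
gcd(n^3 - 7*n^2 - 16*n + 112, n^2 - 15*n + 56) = n - 7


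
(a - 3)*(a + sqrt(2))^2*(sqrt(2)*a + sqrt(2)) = sqrt(2)*a^4 - 2*sqrt(2)*a^3 + 4*a^3 - 8*a^2 - sqrt(2)*a^2 - 12*a - 4*sqrt(2)*a - 6*sqrt(2)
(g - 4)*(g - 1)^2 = g^3 - 6*g^2 + 9*g - 4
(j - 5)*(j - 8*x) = j^2 - 8*j*x - 5*j + 40*x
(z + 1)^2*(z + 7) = z^3 + 9*z^2 + 15*z + 7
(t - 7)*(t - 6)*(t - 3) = t^3 - 16*t^2 + 81*t - 126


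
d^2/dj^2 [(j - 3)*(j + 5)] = 2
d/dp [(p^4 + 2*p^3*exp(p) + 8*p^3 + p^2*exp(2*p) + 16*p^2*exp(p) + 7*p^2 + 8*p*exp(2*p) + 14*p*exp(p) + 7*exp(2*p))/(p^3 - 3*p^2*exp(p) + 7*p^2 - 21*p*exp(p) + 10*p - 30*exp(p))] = (2*(p^3 - 3*p^2*exp(p) + 7*p^2 - 21*p*exp(p) + 10*p - 30*exp(p))*(p^3*exp(p) + 2*p^3 + p^2*exp(2*p) + 11*p^2*exp(p) + 12*p^2 + 9*p*exp(2*p) + 23*p*exp(p) + 7*p + 11*exp(2*p) + 7*exp(p)) + (3*p^2*exp(p) - 3*p^2 + 27*p*exp(p) - 14*p + 51*exp(p) - 10)*(p^4 + 2*p^3*exp(p) + 8*p^3 + p^2*exp(2*p) + 16*p^2*exp(p) + 7*p^2 + 8*p*exp(2*p) + 14*p*exp(p) + 7*exp(2*p)))/(p^3 - 3*p^2*exp(p) + 7*p^2 - 21*p*exp(p) + 10*p - 30*exp(p))^2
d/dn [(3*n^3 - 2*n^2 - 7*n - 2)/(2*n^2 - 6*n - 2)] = (3*n^4 - 18*n^3 + 4*n^2 + 8*n + 1)/(2*(n^4 - 6*n^3 + 7*n^2 + 6*n + 1))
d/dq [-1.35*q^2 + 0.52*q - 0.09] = 0.52 - 2.7*q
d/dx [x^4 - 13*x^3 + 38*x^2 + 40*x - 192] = 4*x^3 - 39*x^2 + 76*x + 40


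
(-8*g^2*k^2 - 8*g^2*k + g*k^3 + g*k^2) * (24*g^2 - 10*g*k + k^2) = -192*g^4*k^2 - 192*g^4*k + 104*g^3*k^3 + 104*g^3*k^2 - 18*g^2*k^4 - 18*g^2*k^3 + g*k^5 + g*k^4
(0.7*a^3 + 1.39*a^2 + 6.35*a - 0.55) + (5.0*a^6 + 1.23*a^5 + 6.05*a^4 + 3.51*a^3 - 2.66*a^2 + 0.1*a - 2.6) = 5.0*a^6 + 1.23*a^5 + 6.05*a^4 + 4.21*a^3 - 1.27*a^2 + 6.45*a - 3.15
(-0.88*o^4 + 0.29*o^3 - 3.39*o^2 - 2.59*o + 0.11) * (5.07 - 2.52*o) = 2.2176*o^5 - 5.1924*o^4 + 10.0131*o^3 - 10.6605*o^2 - 13.4085*o + 0.5577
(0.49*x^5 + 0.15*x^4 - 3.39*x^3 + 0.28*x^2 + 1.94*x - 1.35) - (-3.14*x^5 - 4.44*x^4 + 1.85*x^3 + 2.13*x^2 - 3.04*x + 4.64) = 3.63*x^5 + 4.59*x^4 - 5.24*x^3 - 1.85*x^2 + 4.98*x - 5.99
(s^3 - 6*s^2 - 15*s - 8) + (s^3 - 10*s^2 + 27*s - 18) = 2*s^3 - 16*s^2 + 12*s - 26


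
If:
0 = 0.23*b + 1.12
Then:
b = -4.87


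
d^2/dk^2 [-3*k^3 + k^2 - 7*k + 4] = 2 - 18*k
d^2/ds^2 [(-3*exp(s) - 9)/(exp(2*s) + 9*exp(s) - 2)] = 3*(-exp(4*s) - 3*exp(3*s) - 93*exp(2*s) - 285*exp(s) - 58)*exp(s)/(exp(6*s) + 27*exp(5*s) + 237*exp(4*s) + 621*exp(3*s) - 474*exp(2*s) + 108*exp(s) - 8)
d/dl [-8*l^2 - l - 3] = -16*l - 1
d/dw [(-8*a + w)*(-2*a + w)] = -10*a + 2*w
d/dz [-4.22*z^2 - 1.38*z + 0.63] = -8.44*z - 1.38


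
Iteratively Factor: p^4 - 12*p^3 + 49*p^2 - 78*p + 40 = (p - 2)*(p^3 - 10*p^2 + 29*p - 20) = (p - 2)*(p - 1)*(p^2 - 9*p + 20) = (p - 4)*(p - 2)*(p - 1)*(p - 5)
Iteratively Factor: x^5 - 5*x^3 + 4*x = (x + 1)*(x^4 - x^3 - 4*x^2 + 4*x) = (x + 1)*(x + 2)*(x^3 - 3*x^2 + 2*x) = x*(x + 1)*(x + 2)*(x^2 - 3*x + 2) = x*(x - 2)*(x + 1)*(x + 2)*(x - 1)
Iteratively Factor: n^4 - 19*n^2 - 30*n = (n + 2)*(n^3 - 2*n^2 - 15*n) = (n - 5)*(n + 2)*(n^2 + 3*n) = n*(n - 5)*(n + 2)*(n + 3)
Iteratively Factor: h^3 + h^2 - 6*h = (h + 3)*(h^2 - 2*h) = (h - 2)*(h + 3)*(h)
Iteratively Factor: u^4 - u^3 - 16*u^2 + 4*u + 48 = (u - 2)*(u^3 + u^2 - 14*u - 24) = (u - 2)*(u + 2)*(u^2 - u - 12) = (u - 4)*(u - 2)*(u + 2)*(u + 3)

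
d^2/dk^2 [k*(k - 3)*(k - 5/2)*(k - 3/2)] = 12*k^2 - 42*k + 63/2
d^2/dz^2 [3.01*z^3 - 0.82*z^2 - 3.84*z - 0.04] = 18.06*z - 1.64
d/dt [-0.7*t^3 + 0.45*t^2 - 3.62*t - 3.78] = -2.1*t^2 + 0.9*t - 3.62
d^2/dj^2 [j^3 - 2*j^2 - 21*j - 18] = 6*j - 4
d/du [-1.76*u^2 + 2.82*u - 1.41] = 2.82 - 3.52*u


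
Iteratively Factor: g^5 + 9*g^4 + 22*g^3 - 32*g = (g - 1)*(g^4 + 10*g^3 + 32*g^2 + 32*g) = g*(g - 1)*(g^3 + 10*g^2 + 32*g + 32) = g*(g - 1)*(g + 4)*(g^2 + 6*g + 8) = g*(g - 1)*(g + 4)^2*(g + 2)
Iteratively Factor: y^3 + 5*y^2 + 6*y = (y + 3)*(y^2 + 2*y) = (y + 2)*(y + 3)*(y)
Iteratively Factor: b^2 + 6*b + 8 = (b + 2)*(b + 4)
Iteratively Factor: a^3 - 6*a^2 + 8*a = (a - 2)*(a^2 - 4*a) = a*(a - 2)*(a - 4)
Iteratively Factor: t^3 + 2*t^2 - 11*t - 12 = (t + 4)*(t^2 - 2*t - 3) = (t + 1)*(t + 4)*(t - 3)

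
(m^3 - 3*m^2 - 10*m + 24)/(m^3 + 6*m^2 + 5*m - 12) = (m^2 - 6*m + 8)/(m^2 + 3*m - 4)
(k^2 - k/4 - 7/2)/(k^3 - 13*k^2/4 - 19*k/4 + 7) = (k - 2)/(k^2 - 5*k + 4)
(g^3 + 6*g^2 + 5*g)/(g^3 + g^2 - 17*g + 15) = g*(g + 1)/(g^2 - 4*g + 3)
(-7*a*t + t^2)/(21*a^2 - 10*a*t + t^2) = t/(-3*a + t)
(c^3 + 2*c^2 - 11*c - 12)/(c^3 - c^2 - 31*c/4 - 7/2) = 4*(-c^3 - 2*c^2 + 11*c + 12)/(-4*c^3 + 4*c^2 + 31*c + 14)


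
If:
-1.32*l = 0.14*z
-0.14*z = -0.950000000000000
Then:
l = -0.72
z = 6.79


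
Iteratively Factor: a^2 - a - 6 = (a - 3)*(a + 2)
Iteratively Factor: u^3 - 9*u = (u + 3)*(u^2 - 3*u) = u*(u + 3)*(u - 3)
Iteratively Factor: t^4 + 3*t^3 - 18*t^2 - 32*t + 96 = (t + 4)*(t^3 - t^2 - 14*t + 24) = (t - 2)*(t + 4)*(t^2 + t - 12) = (t - 2)*(t + 4)^2*(t - 3)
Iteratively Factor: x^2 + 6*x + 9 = (x + 3)*(x + 3)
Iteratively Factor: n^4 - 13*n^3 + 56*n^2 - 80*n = (n)*(n^3 - 13*n^2 + 56*n - 80) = n*(n - 4)*(n^2 - 9*n + 20) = n*(n - 5)*(n - 4)*(n - 4)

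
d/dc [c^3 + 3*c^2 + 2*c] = 3*c^2 + 6*c + 2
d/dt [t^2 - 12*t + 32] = 2*t - 12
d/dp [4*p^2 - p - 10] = 8*p - 1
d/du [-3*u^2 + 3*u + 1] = 3 - 6*u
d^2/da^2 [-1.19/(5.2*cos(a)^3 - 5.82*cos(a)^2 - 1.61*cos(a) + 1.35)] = (-7.57221463969226*(1 - cos(a)^2)^2 + 2.93803658776656*sin(a)^6 + 1.46901829388328*cos(a)^6 + 2.00954169176084*cos(a)^5 - 2.71127680876819*cos(a)^3 - 5.61209476531106*cos(a)^2 + 0.072000367784153*cos(a) + 4.76032794553694)/(-0.893470790378007*cos(a)^3 + 1.0*cos(a)^2 + 0.276632302405498*cos(a) - 0.231958762886598)^3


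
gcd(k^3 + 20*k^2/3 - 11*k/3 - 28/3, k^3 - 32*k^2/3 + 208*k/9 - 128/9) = k - 4/3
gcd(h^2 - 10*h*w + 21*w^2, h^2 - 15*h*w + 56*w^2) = -h + 7*w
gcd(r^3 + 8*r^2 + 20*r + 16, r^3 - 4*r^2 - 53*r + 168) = 1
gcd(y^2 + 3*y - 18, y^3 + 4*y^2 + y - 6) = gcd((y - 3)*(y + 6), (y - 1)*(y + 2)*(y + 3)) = 1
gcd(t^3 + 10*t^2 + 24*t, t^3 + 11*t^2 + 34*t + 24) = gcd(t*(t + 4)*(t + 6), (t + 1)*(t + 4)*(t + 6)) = t^2 + 10*t + 24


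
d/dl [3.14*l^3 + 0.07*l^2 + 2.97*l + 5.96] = 9.42*l^2 + 0.14*l + 2.97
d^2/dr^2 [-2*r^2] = -4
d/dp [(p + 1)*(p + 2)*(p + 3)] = 3*p^2 + 12*p + 11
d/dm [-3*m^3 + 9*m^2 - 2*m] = -9*m^2 + 18*m - 2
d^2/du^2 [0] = 0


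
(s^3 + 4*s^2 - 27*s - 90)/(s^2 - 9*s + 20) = (s^2 + 9*s + 18)/(s - 4)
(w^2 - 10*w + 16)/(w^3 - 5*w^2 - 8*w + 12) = (w^2 - 10*w + 16)/(w^3 - 5*w^2 - 8*w + 12)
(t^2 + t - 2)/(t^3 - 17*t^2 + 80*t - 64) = (t + 2)/(t^2 - 16*t + 64)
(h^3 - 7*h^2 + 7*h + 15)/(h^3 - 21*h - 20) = (h - 3)/(h + 4)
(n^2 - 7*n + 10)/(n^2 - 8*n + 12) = (n - 5)/(n - 6)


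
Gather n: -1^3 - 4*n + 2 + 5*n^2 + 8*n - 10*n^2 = -5*n^2 + 4*n + 1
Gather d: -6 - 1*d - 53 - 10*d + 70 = 11 - 11*d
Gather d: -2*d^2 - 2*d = -2*d^2 - 2*d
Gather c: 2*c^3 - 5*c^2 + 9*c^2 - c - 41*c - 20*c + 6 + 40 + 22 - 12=2*c^3 + 4*c^2 - 62*c + 56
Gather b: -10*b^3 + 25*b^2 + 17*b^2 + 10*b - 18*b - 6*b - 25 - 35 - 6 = -10*b^3 + 42*b^2 - 14*b - 66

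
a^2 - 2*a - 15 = (a - 5)*(a + 3)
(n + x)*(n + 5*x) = n^2 + 6*n*x + 5*x^2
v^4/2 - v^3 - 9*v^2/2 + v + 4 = (v/2 + 1)*(v - 4)*(v - 1)*(v + 1)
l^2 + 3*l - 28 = (l - 4)*(l + 7)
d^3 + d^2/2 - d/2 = d*(d - 1/2)*(d + 1)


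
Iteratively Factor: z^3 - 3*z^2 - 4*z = (z - 4)*(z^2 + z) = z*(z - 4)*(z + 1)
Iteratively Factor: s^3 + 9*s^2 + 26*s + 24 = (s + 3)*(s^2 + 6*s + 8) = (s + 3)*(s + 4)*(s + 2)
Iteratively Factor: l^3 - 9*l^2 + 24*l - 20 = (l - 2)*(l^2 - 7*l + 10) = (l - 2)^2*(l - 5)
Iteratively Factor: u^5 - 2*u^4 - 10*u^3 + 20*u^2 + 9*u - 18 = (u - 1)*(u^4 - u^3 - 11*u^2 + 9*u + 18) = (u - 3)*(u - 1)*(u^3 + 2*u^2 - 5*u - 6) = (u - 3)*(u - 1)*(u + 3)*(u^2 - u - 2) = (u - 3)*(u - 2)*(u - 1)*(u + 3)*(u + 1)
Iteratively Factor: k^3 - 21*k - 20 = (k + 4)*(k^2 - 4*k - 5) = (k + 1)*(k + 4)*(k - 5)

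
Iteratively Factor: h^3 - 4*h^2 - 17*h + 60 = (h - 5)*(h^2 + h - 12) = (h - 5)*(h + 4)*(h - 3)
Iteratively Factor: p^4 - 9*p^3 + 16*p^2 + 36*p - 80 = (p - 4)*(p^3 - 5*p^2 - 4*p + 20) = (p - 4)*(p + 2)*(p^2 - 7*p + 10) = (p - 5)*(p - 4)*(p + 2)*(p - 2)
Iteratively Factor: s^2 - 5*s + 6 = (s - 2)*(s - 3)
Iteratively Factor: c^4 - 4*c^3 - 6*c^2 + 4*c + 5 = (c - 5)*(c^3 + c^2 - c - 1) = (c - 5)*(c + 1)*(c^2 - 1) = (c - 5)*(c - 1)*(c + 1)*(c + 1)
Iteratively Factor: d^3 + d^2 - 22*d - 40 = (d + 2)*(d^2 - d - 20) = (d + 2)*(d + 4)*(d - 5)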